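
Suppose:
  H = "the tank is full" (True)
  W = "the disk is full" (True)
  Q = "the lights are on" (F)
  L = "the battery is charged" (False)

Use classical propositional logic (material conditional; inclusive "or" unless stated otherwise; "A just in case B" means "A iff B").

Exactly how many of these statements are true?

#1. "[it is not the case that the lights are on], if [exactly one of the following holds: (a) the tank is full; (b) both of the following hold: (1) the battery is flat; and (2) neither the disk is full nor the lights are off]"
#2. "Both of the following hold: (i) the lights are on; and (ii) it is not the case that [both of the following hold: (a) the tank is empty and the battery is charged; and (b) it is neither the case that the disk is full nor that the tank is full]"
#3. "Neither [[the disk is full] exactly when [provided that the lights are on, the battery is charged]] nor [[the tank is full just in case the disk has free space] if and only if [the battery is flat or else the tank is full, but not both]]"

1

#1: Formalization: (H ⊕ (¬L ∧ (W ↓ ¬Q))) → ¬Q

¬L = ¬F = T
¬Q = ¬F = T
W ↓ ¬Q = T ↓ T = F
¬L ∧ (W ↓ ¬Q) = T ∧ F = F
H ⊕ (¬L ∧ (W ↓ ¬Q)) = T ⊕ F = T
¬Q = ¬F = T
(H ⊕ (¬L ∧ (W ↓ ¬Q))) → ¬Q = T → T = T
Hence #1 is true.

#2: Parsed as Q ∧ ¬((¬H ∧ L) ∧ (W ↓ H))

¬H = ¬T = F
¬H ∧ L = F ∧ F = F
W ↓ H = T ↓ T = F
(¬H ∧ L) ∧ (W ↓ H) = F ∧ F = F
¬((¬H ∧ L) ∧ (W ↓ H)) = ¬F = T
Q ∧ ¬((¬H ∧ L) ∧ (W ↓ H)) = F ∧ T = F
Hence #2 is false.

#3: This is (W ↔ (Q → L)) ↓ ((H ↔ ¬W) ↔ (¬L ⊕ H)).

Q → L = F → F = T
W ↔ (Q → L) = T ↔ T = T
¬W = ¬T = F
H ↔ ¬W = T ↔ F = F
¬L = ¬F = T
¬L ⊕ H = T ⊕ T = F
(H ↔ ¬W) ↔ (¬L ⊕ H) = F ↔ F = T
(W ↔ (Q → L)) ↓ ((H ↔ ¬W) ↔ (¬L ⊕ H)) = T ↓ T = F
So #3 is false.

True statements: 1 (#1).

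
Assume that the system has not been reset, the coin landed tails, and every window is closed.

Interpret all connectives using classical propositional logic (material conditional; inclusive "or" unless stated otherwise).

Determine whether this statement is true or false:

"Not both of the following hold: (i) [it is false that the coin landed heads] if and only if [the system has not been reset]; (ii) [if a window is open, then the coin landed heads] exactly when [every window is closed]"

Let Q = "the coin landed heads" (F), P = "the system has been reset" (F), R = "a window is open" (F).
In symbols: (~Q <-> ~P) nand ((R -> Q) <-> ~R)

~Q = ~F = T
~P = ~F = T
~Q <-> ~P = T <-> T = T
R -> Q = F -> F = T
~R = ~F = T
(R -> Q) <-> ~R = T <-> T = T
(~Q <-> ~P) nand ((R -> Q) <-> ~R) = T nand T = F

False.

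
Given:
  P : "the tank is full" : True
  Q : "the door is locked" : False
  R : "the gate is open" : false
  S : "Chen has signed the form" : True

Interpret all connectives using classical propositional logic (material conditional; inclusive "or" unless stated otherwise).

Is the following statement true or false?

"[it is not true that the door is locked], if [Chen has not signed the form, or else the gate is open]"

The statement is true.

Parsed as (~S | R) -> ~Q

~S = ~T = F
~S | R = F | F = F
~Q = ~F = T
(~S | R) -> ~Q = F -> T = T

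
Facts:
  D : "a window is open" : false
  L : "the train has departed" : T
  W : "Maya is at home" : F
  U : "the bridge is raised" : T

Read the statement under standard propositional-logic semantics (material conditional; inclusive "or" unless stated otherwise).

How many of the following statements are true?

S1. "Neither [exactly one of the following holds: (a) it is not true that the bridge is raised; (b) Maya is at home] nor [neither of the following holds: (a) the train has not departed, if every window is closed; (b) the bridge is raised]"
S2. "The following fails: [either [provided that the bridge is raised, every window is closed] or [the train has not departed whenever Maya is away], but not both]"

S1: Parsed as (not U xor W) nor ((not D -> not L) nor U)

not U = not True = False
not U xor W = False xor False = False
not D = not False = True
not L = not True = False
not D -> not L = True -> False = False
(not D -> not L) nor U = False nor True = False
(not U xor W) nor ((not D -> not L) nor U) = False nor False = True
So S1 is true.

S2: Parsed as not ((U -> not D) xor (not W -> not L))

not D = not False = True
U -> not D = True -> True = True
not W = not False = True
not L = not True = False
not W -> not L = True -> False = False
(U -> not D) xor (not W -> not L) = True xor False = True
not ((U -> not D) xor (not W -> not L)) = not True = False
Hence S2 is false.

Count: 1.

1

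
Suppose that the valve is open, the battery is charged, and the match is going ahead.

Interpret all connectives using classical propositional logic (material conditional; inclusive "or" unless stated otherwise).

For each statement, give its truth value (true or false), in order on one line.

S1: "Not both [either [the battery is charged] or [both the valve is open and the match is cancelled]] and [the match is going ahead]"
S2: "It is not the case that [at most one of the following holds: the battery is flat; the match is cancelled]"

Let Q = "the battery is charged" (T), P = "the valve is open" (T), R = "the match is cancelled" (F).

S1: In symbols: (Q | (P & R)) nand ~R

P & R = T & F = F
Q | (P & R) = T | F = T
~R = ~F = T
(Q | (P & R)) nand ~R = T nand T = F
Hence S1 is false.

S2: Formalization: ~(~Q nand R)

~Q = ~T = F
~Q nand R = F nand F = T
~(~Q nand R) = ~T = F
Thus S2 is false.

S1 False; S2 False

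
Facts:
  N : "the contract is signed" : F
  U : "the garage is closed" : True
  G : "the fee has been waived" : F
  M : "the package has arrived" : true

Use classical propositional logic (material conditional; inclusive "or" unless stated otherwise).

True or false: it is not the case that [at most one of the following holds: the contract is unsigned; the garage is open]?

Parsed as ¬(¬N ↑ ¬U)

¬N = ¬F = T
¬U = ¬T = F
¬N ↑ ¬U = T ↑ F = T
¬(¬N ↑ ¬U) = ¬T = F

false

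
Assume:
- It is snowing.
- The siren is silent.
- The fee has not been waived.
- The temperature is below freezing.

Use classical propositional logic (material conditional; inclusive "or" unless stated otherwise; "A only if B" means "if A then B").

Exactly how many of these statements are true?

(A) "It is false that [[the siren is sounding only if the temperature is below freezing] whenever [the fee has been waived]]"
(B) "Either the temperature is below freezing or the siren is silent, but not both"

0

Let P = "the fee has been waived" (F), Q = "the siren is sounding" (F), W = "the temperature is below freezing" (T).

(A): Formalization: ¬(P → (Q → W))

Q → W = F → T = T
P → (Q → W) = F → T = T
¬(P → (Q → W)) = ¬T = F
So (A) is false.

(B): Formalization: W ⊕ ¬Q

¬Q = ¬F = T
W ⊕ ¬Q = T ⊕ T = F
Hence (B) is false.

Count: 0.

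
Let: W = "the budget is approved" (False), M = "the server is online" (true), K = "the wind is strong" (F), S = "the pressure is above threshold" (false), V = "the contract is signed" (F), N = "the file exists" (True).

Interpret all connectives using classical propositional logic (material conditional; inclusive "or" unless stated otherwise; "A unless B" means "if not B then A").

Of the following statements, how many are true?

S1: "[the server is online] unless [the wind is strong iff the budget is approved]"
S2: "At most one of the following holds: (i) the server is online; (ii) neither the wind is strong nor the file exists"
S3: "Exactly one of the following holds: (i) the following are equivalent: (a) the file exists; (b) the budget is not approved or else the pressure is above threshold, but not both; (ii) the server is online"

2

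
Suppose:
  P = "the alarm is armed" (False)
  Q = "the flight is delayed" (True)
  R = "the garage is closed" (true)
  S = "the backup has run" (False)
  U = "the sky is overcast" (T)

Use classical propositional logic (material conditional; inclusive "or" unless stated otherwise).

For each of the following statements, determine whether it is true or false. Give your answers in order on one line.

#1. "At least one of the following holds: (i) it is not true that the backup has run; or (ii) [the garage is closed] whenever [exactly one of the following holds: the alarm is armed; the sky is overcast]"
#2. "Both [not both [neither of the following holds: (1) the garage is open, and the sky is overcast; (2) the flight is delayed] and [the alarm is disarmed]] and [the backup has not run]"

#1: In symbols: not S or ((P xor U) -> R)

not S = not False = True
P xor U = False xor True = True
(P xor U) -> R = True -> True = True
not S or ((P xor U) -> R) = True or True = True
So #1 is true.

#2: In symbols: (((not R and U) nor Q) nand not P) and not S

not R = not True = False
not R and U = False and True = False
(not R and U) nor Q = False nor True = False
not P = not False = True
((not R and U) nor Q) nand not P = False nand True = True
not S = not False = True
(((not R and U) nor Q) nand not P) and not S = True and True = True
So #2 is true.

#1 true / #2 true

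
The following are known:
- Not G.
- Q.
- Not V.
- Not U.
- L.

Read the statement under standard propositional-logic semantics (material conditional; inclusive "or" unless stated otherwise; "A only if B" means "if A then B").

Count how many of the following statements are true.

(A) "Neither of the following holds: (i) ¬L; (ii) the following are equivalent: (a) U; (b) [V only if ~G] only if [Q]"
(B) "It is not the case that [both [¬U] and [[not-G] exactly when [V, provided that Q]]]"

2

(A): In symbols: ¬L ↓ (U ↔ ((V → ¬G) → Q))

¬L = ¬T = F
¬G = ¬F = T
V → ¬G = F → T = T
(V → ¬G) → Q = T → T = T
U ↔ ((V → ¬G) → Q) = F ↔ T = F
¬L ↓ (U ↔ ((V → ¬G) → Q)) = F ↓ F = T
Hence (A) is true.

(B): This is ¬(¬U ∧ (¬G ↔ (Q → V))).

¬U = ¬F = T
¬G = ¬F = T
Q → V = T → F = F
¬G ↔ (Q → V) = T ↔ F = F
¬U ∧ (¬G ↔ (Q → V)) = T ∧ F = F
¬(¬U ∧ (¬G ↔ (Q → V))) = ¬F = T
Thus (B) is true.

Count: 2.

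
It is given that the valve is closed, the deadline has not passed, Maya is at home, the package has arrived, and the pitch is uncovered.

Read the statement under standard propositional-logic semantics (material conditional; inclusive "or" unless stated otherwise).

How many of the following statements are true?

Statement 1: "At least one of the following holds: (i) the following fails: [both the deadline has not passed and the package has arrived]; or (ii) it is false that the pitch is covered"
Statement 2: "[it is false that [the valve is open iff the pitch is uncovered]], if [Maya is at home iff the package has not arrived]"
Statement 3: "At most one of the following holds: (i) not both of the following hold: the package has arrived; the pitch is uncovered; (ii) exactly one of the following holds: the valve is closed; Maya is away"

3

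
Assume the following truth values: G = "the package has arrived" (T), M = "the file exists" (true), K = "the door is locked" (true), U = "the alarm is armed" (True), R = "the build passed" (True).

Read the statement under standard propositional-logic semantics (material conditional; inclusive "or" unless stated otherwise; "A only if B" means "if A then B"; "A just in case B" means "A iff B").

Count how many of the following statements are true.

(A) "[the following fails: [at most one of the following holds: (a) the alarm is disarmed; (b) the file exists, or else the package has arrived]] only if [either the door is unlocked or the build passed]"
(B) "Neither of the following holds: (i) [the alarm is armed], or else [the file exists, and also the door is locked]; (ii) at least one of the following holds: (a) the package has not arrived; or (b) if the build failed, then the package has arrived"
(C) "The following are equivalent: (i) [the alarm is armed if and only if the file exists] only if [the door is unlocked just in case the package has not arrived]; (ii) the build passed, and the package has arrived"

2

(A): This is ~(~U nand (M | G)) -> (~K | R).

~U = ~T = F
M | G = T | T = T
~U nand (M | G) = F nand T = T
~(~U nand (M | G)) = ~T = F
~K = ~T = F
~K | R = F | T = T
~(~U nand (M | G)) -> (~K | R) = F -> T = T
Thus (A) is true.

(B): Formalization: (U | (M & K)) nor (~G | (~R -> G))

M & K = T & T = T
U | (M & K) = T | T = T
~G = ~T = F
~R = ~T = F
~R -> G = F -> T = T
~G | (~R -> G) = F | T = T
(U | (M & K)) nor (~G | (~R -> G)) = T nor T = F
Hence (B) is false.

(C): Parsed as ((U <-> M) -> (~K <-> ~G)) <-> (R & G)

U <-> M = T <-> T = T
~K = ~T = F
~G = ~T = F
~K <-> ~G = F <-> F = T
(U <-> M) -> (~K <-> ~G) = T -> T = T
R & G = T & T = T
((U <-> M) -> (~K <-> ~G)) <-> (R & G) = T <-> T = T
So (C) is true.

2 of the 3 statements are true ((A), (C)).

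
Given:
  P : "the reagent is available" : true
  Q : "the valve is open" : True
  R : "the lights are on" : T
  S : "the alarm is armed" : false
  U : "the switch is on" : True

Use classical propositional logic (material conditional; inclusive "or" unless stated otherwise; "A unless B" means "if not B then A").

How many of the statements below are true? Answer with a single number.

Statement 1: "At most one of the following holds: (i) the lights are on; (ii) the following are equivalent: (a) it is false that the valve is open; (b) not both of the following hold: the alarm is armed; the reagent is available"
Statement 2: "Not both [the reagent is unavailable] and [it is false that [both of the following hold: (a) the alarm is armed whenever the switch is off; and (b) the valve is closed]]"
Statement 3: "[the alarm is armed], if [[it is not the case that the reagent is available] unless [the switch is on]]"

Statement 1: In symbols: R nand (not Q iff (S nand P))

not Q = not True = False
S nand P = False nand True = True
not Q iff (S nand P) = False iff True = False
R nand (not Q iff (S nand P)) = True nand False = True
So Statement 1 is true.

Statement 2: Parsed as not P nand not ((not U -> S) and not Q)

not P = not True = False
not U = not True = False
not U -> S = False -> False = True
not Q = not True = False
(not U -> S) and not Q = True and False = False
not ((not U -> S) and not Q) = not False = True
not P nand not ((not U -> S) and not Q) = False nand True = True
So Statement 2 is true.

Statement 3: In symbols: (not P or U) -> S

not P = not True = False
not P or U = False or True = True
(not P or U) -> S = True -> False = False
So Statement 3 is false.

True statements: 2.

2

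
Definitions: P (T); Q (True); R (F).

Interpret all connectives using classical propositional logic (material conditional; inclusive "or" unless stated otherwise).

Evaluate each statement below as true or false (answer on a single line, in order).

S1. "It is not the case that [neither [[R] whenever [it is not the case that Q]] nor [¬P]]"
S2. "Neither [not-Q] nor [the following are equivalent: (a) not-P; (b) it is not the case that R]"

S1 true, S2 true

S1: This is not ((not Q -> R) nor not P).

not Q = not True = False
not Q -> R = False -> False = True
not P = not True = False
(not Q -> R) nor not P = True nor False = False
not ((not Q -> R) nor not P) = not False = True
Hence S1 is true.

S2: In symbols: not Q nor (not P iff not R)

not Q = not True = False
not P = not True = False
not R = not False = True
not P iff not R = False iff True = False
not Q nor (not P iff not R) = False nor False = True
So S2 is true.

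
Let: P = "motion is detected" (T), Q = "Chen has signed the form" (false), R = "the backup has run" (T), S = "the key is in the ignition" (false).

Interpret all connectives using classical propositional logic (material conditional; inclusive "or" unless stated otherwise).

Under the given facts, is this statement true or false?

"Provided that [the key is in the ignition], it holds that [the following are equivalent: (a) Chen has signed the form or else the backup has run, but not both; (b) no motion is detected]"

Formalization: S → ((Q ⊕ R) ↔ ¬P)

Q ⊕ R = F ⊕ T = T
¬P = ¬T = F
(Q ⊕ R) ↔ ¬P = T ↔ F = F
S → ((Q ⊕ R) ↔ ¬P) = F → F = T

True.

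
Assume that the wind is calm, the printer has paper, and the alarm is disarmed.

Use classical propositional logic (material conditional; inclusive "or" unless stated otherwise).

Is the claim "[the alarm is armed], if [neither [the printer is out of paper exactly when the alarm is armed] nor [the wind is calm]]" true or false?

True.

Let Q = "the printer has paper" (T), R = "the alarm is armed" (F), P = "the wind is strong" (F).
Parsed as ((~Q <-> R) nor ~P) -> R

~Q = ~T = F
~Q <-> R = F <-> F = T
~P = ~F = T
(~Q <-> R) nor ~P = T nor T = F
((~Q <-> R) nor ~P) -> R = F -> F = T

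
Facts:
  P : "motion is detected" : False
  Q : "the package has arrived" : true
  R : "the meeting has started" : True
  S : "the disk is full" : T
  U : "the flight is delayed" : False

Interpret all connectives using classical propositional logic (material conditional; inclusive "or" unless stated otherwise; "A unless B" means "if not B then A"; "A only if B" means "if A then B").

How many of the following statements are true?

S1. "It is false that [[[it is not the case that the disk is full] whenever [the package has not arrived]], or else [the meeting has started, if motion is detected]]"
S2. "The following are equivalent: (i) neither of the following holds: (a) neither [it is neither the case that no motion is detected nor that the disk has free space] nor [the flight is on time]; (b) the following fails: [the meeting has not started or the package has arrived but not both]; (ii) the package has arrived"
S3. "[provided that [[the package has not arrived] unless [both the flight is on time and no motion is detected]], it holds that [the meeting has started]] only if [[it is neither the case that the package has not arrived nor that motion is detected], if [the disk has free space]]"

2

S1: Formalization: ¬((¬Q → ¬S) ∨ (P → R))

¬Q = ¬T = F
¬S = ¬T = F
¬Q → ¬S = F → F = T
P → R = F → T = T
(¬Q → ¬S) ∨ (P → R) = T ∨ T = T
¬((¬Q → ¬S) ∨ (P → R)) = ¬T = F
So S1 is false.

S2: In symbols: (((¬P ↓ ¬S) ↓ ¬U) ↓ ¬(¬R ⊕ Q)) ↔ Q

¬P = ¬F = T
¬S = ¬T = F
¬P ↓ ¬S = T ↓ F = F
¬U = ¬F = T
(¬P ↓ ¬S) ↓ ¬U = F ↓ T = F
¬R = ¬T = F
¬R ⊕ Q = F ⊕ T = T
¬(¬R ⊕ Q) = ¬T = F
((¬P ↓ ¬S) ↓ ¬U) ↓ ¬(¬R ⊕ Q) = F ↓ F = T
(((¬P ↓ ¬S) ↓ ¬U) ↓ ¬(¬R ⊕ Q)) ↔ Q = T ↔ T = T
Hence S2 is true.

S3: Parsed as ((¬Q ∨ (¬U ∧ ¬P)) → R) → (¬S → (¬Q ↓ P))

¬Q = ¬T = F
¬U = ¬F = T
¬P = ¬F = T
¬U ∧ ¬P = T ∧ T = T
¬Q ∨ (¬U ∧ ¬P) = F ∨ T = T
(¬Q ∨ (¬U ∧ ¬P)) → R = T → T = T
¬S = ¬T = F
¬Q = ¬T = F
¬Q ↓ P = F ↓ F = T
¬S → (¬Q ↓ P) = F → T = T
((¬Q ∨ (¬U ∧ ¬P)) → R) → (¬S → (¬Q ↓ P)) = T → T = T
So S3 is true.

Count: 2.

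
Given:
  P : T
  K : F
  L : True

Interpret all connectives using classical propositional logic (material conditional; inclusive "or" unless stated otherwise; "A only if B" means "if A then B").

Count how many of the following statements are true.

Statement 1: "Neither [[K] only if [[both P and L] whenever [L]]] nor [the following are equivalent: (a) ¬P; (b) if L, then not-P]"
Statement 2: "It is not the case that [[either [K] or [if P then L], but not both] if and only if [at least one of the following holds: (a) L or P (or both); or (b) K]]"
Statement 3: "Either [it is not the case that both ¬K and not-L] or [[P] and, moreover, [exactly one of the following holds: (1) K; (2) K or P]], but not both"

0

Statement 1: Parsed as (K -> (L -> (P & L))) nor (~P <-> (L -> ~P))

P & L = T & T = T
L -> (P & L) = T -> T = T
K -> (L -> (P & L)) = F -> T = T
~P = ~T = F
~P = ~T = F
L -> ~P = T -> F = F
~P <-> (L -> ~P) = F <-> F = T
(K -> (L -> (P & L))) nor (~P <-> (L -> ~P)) = T nor T = F
Thus Statement 1 is false.

Statement 2: In symbols: ~((K xor (P -> L)) <-> ((L | P) | K))

P -> L = T -> T = T
K xor (P -> L) = F xor T = T
L | P = T | T = T
(L | P) | K = T | F = T
(K xor (P -> L)) <-> ((L | P) | K) = T <-> T = T
~((K xor (P -> L)) <-> ((L | P) | K)) = ~T = F
So Statement 2 is false.

Statement 3: Formalization: (~K nand ~L) xor (P & (K xor (K | P)))

~K = ~F = T
~L = ~T = F
~K nand ~L = T nand F = T
K | P = F | T = T
K xor (K | P) = F xor T = T
P & (K xor (K | P)) = T & T = T
(~K nand ~L) xor (P & (K xor (K | P))) = T xor T = F
So Statement 3 is false.

True statements: 0 (none).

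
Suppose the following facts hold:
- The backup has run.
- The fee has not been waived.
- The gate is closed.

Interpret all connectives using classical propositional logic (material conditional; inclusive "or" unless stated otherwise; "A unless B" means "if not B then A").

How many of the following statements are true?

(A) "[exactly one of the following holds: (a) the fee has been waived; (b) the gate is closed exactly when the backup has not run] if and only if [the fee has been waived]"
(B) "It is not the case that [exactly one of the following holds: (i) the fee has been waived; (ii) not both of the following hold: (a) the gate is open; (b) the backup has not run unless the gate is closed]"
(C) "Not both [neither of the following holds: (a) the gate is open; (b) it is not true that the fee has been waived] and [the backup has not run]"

Let Q = "the fee has been waived" (F), R = "the gate is open" (F), P = "the backup has run" (T).

(A): In symbols: (Q xor (~R <-> ~P)) <-> Q

~R = ~F = T
~P = ~T = F
~R <-> ~P = T <-> F = F
Q xor (~R <-> ~P) = F xor F = F
(Q xor (~R <-> ~P)) <-> Q = F <-> F = T
Thus (A) is true.

(B): Parsed as ~(Q xor (R nand (~P | ~R)))

~P = ~T = F
~R = ~F = T
~P | ~R = F | T = T
R nand (~P | ~R) = F nand T = T
Q xor (R nand (~P | ~R)) = F xor T = T
~(Q xor (R nand (~P | ~R))) = ~T = F
Hence (B) is false.

(C): Parsed as (R nor ~Q) nand ~P

~Q = ~F = T
R nor ~Q = F nor T = F
~P = ~T = F
(R nor ~Q) nand ~P = F nand F = T
So (C) is true.

Count: 2.

2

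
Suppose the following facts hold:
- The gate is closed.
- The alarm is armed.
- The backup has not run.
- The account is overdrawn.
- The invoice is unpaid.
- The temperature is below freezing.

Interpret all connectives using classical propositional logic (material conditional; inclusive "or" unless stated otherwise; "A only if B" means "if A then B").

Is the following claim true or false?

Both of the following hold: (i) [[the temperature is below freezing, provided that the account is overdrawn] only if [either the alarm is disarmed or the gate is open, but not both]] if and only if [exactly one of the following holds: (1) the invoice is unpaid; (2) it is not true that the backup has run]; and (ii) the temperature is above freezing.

False.

Let N = "the account is overdrawn" (T), S = "the temperature is below freezing" (T), G = "the alarm is armed" (T), Q = "the gate is open" (F), U = "the invoice is paid" (F), P = "the backup has run" (F).
Parsed as (((N -> S) -> (~G xor Q)) <-> (~U xor ~P)) & ~S

N -> S = T -> T = T
~G = ~T = F
~G xor Q = F xor F = F
(N -> S) -> (~G xor Q) = T -> F = F
~U = ~F = T
~P = ~F = T
~U xor ~P = T xor T = F
((N -> S) -> (~G xor Q)) <-> (~U xor ~P) = F <-> F = T
~S = ~T = F
(((N -> S) -> (~G xor Q)) <-> (~U xor ~P)) & ~S = T & F = F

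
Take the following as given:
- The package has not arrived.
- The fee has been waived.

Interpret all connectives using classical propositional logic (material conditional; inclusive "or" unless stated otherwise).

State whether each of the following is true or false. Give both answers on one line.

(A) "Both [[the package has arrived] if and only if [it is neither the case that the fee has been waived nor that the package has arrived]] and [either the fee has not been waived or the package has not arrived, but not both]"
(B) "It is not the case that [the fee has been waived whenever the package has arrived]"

Let P = "the package has arrived" (False), Q = "the fee has been waived" (True).

(A): This is (P iff (Q nor P)) and (not Q xor not P).

Q nor P = True nor False = False
P iff (Q nor P) = False iff False = True
not Q = not True = False
not P = not False = True
not Q xor not P = False xor True = True
(P iff (Q nor P)) and (not Q xor not P) = True and True = True
Thus (A) is true.

(B): In symbols: not (P -> Q)

P -> Q = False -> True = True
not (P -> Q) = not True = False
Thus (B) is false.

(A) T; (B) F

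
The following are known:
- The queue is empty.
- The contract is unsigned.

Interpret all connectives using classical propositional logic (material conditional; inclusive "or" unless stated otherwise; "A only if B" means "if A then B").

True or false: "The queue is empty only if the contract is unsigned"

Let W = "the queue is empty" (True), P = "the contract is signed" (False).
In symbols: W -> not P

not P = not False = True
W -> not P = True -> True = True

True.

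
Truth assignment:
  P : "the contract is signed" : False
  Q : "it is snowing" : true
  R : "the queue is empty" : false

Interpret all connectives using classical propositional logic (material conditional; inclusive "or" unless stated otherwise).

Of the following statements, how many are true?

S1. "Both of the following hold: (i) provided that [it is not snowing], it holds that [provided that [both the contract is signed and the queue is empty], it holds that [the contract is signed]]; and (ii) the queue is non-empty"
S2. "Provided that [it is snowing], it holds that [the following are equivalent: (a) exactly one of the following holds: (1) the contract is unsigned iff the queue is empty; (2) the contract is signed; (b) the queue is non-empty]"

S1: Parsed as (¬Q → ((P ∧ R) → P)) ∧ ¬R

¬Q = ¬T = F
P ∧ R = F ∧ F = F
(P ∧ R) → P = F → F = T
¬Q → ((P ∧ R) → P) = F → T = T
¬R = ¬F = T
(¬Q → ((P ∧ R) → P)) ∧ ¬R = T ∧ T = T
Thus S1 is true.

S2: This is Q → (((¬P ↔ R) ⊕ P) ↔ ¬R).

¬P = ¬F = T
¬P ↔ R = T ↔ F = F
(¬P ↔ R) ⊕ P = F ⊕ F = F
¬R = ¬F = T
((¬P ↔ R) ⊕ P) ↔ ¬R = F ↔ T = F
Q → (((¬P ↔ R) ⊕ P) ↔ ¬R) = T → F = F
So S2 is false.

1 of the 2 statements is true (S1).

1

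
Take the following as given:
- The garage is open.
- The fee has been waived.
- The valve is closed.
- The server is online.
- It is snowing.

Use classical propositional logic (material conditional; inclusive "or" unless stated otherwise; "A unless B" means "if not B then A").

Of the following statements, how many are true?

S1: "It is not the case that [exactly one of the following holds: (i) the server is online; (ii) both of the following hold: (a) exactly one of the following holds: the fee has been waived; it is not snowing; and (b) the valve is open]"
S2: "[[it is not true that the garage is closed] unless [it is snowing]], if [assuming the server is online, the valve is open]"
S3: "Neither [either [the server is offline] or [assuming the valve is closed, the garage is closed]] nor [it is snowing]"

1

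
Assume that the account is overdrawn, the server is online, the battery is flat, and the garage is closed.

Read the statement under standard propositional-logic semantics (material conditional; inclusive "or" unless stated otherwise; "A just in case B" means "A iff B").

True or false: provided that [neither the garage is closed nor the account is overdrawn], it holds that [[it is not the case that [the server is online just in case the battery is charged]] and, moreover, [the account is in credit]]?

True.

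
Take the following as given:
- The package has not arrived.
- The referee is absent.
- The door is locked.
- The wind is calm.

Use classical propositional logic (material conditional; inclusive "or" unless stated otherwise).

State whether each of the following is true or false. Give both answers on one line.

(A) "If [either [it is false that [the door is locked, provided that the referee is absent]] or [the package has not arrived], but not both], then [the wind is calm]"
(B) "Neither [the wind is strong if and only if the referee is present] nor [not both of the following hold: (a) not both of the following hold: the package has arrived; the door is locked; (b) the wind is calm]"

Let Q = "the referee is present" (F), R = "the door is locked" (T), P = "the package has arrived" (F), S = "the wind is strong" (F).

(A): Formalization: (~(~Q -> R) xor ~P) -> ~S

~Q = ~F = T
~Q -> R = T -> T = T
~(~Q -> R) = ~T = F
~P = ~F = T
~(~Q -> R) xor ~P = F xor T = T
~S = ~F = T
(~(~Q -> R) xor ~P) -> ~S = T -> T = T
So (A) is true.

(B): Parsed as (S <-> Q) nor ((P nand R) nand ~S)

S <-> Q = F <-> F = T
P nand R = F nand T = T
~S = ~F = T
(P nand R) nand ~S = T nand T = F
(S <-> Q) nor ((P nand R) nand ~S) = T nor F = F
So (B) is false.

(A) True, (B) False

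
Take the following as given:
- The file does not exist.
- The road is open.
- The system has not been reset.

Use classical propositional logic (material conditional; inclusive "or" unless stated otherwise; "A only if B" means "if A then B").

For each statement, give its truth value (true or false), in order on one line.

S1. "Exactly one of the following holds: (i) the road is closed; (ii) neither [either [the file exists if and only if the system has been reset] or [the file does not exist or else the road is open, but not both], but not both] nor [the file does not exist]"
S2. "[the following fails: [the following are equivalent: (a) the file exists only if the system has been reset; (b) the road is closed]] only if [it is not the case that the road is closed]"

Let Q = "the road is closed" (F), P = "the file exists" (F), R = "the system has been reset" (F).

S1: Formalization: Q ⊕ (((P ↔ R) ⊕ (¬P ⊕ ¬Q)) ↓ ¬P)

P ↔ R = F ↔ F = T
¬P = ¬F = T
¬Q = ¬F = T
¬P ⊕ ¬Q = T ⊕ T = F
(P ↔ R) ⊕ (¬P ⊕ ¬Q) = T ⊕ F = T
¬P = ¬F = T
((P ↔ R) ⊕ (¬P ⊕ ¬Q)) ↓ ¬P = T ↓ T = F
Q ⊕ (((P ↔ R) ⊕ (¬P ⊕ ¬Q)) ↓ ¬P) = F ⊕ F = F
Hence S1 is false.

S2: Parsed as ¬((P → R) ↔ Q) → ¬Q

P → R = F → F = T
(P → R) ↔ Q = T ↔ F = F
¬((P → R) ↔ Q) = ¬F = T
¬Q = ¬F = T
¬((P → R) ↔ Q) → ¬Q = T → T = T
So S2 is true.

S1 False, S2 True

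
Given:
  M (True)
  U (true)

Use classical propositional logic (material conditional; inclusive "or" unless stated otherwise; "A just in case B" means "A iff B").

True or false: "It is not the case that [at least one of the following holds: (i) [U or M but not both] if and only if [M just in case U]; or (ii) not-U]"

Values: U=T, M=T.
In symbols: ~(((U xor M) <-> (M <-> U)) | ~U)

U xor M = T xor T = F
M <-> U = T <-> T = T
(U xor M) <-> (M <-> U) = F <-> T = F
~U = ~T = F
((U xor M) <-> (M <-> U)) | ~U = F | F = F
~(((U xor M) <-> (M <-> U)) | ~U) = ~F = T

True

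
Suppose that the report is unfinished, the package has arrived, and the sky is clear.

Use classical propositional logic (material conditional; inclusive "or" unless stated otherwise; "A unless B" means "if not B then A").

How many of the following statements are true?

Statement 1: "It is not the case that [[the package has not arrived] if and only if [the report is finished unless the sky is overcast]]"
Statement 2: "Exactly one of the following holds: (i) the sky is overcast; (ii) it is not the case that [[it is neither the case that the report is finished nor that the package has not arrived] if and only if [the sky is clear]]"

Let Q = "the package has arrived" (T), P = "the report is finished" (F), R = "the sky is overcast" (F).

Statement 1: Formalization: ~(~Q <-> (P | R))

~Q = ~T = F
P | R = F | F = F
~Q <-> (P | R) = F <-> F = T
~(~Q <-> (P | R)) = ~T = F
Hence Statement 1 is false.

Statement 2: Parsed as R xor ~((P nor ~Q) <-> ~R)

~Q = ~T = F
P nor ~Q = F nor F = T
~R = ~F = T
(P nor ~Q) <-> ~R = T <-> T = T
~((P nor ~Q) <-> ~R) = ~T = F
R xor ~((P nor ~Q) <-> ~R) = F xor F = F
Thus Statement 2 is false.

0 of the 2 statements are true (none).

0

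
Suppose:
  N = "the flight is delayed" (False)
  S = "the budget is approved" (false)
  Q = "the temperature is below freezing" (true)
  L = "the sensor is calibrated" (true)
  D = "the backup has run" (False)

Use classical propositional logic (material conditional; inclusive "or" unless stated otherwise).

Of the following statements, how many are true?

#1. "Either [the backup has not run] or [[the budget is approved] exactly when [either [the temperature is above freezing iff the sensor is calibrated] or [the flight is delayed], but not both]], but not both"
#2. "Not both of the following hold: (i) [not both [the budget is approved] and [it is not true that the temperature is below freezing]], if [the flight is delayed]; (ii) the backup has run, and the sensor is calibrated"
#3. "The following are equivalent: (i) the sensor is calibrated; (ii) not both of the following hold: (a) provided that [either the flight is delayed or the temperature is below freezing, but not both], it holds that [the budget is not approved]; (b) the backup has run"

2

#1: In symbols: not D xor (S iff ((not Q iff L) xor N))

not D = not False = True
not Q = not True = False
not Q iff L = False iff True = False
(not Q iff L) xor N = False xor False = False
S iff ((not Q iff L) xor N) = False iff False = True
not D xor (S iff ((not Q iff L) xor N)) = True xor True = False
Thus #1 is false.

#2: Formalization: (N -> (S nand not Q)) nand (D and L)

not Q = not True = False
S nand not Q = False nand False = True
N -> (S nand not Q) = False -> True = True
D and L = False and True = False
(N -> (S nand not Q)) nand (D and L) = True nand False = True
So #2 is true.

#3: In symbols: L iff (((N xor Q) -> not S) nand D)

N xor Q = False xor True = True
not S = not False = True
(N xor Q) -> not S = True -> True = True
((N xor Q) -> not S) nand D = True nand False = True
L iff (((N xor Q) -> not S) nand D) = True iff True = True
Thus #3 is true.

Count: 2.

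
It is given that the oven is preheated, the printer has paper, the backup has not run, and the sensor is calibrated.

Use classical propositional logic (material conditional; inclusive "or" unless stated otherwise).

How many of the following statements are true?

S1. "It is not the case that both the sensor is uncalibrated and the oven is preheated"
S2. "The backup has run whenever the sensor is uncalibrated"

2

Let V = "the sensor is calibrated" (T), Q = "the oven is preheated" (T), R = "the backup has run" (F).

S1: This is ¬V ↑ Q.

¬V = ¬T = F
¬V ↑ Q = F ↑ T = T
So S1 is true.

S2: Parsed as ¬V → R

¬V = ¬T = F
¬V → R = F → F = T
So S2 is true.

True statements: 2 (S1, S2).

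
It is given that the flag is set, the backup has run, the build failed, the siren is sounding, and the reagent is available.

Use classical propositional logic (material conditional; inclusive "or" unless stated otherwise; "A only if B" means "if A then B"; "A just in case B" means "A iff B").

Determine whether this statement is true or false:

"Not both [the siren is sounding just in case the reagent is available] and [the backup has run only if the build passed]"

Let S = "the siren is sounding" (T), U = "the reagent is available" (T), Q = "the backup has run" (T), R = "the build passed" (F).
In symbols: (S <-> U) nand (Q -> R)

S <-> U = T <-> T = T
Q -> R = T -> F = F
(S <-> U) nand (Q -> R) = T nand F = T

true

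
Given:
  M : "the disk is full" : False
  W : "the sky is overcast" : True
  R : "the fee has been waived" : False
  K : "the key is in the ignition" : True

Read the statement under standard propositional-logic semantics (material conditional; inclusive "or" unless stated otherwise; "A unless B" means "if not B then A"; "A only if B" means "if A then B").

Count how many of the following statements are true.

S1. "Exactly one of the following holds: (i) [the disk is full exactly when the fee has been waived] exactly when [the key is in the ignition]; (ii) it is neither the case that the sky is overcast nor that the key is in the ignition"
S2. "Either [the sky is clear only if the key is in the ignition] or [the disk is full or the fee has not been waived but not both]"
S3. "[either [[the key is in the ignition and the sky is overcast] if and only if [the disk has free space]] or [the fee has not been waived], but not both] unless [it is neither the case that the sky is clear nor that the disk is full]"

S1: This is ((M iff R) iff K) xor (W nor K).

M iff R = False iff False = True
(M iff R) iff K = True iff True = True
W nor K = True nor True = False
((M iff R) iff K) xor (W nor K) = True xor False = True
So S1 is true.

S2: Formalization: (not W -> K) or (M xor not R)

not W = not True = False
not W -> K = False -> True = True
not R = not False = True
M xor not R = False xor True = True
(not W -> K) or (M xor not R) = True or True = True
So S2 is true.

S3: In symbols: (((K and W) iff not M) xor not R) or (not W nor M)

K and W = True and True = True
not M = not False = True
(K and W) iff not M = True iff True = True
not R = not False = True
((K and W) iff not M) xor not R = True xor True = False
not W = not True = False
not W nor M = False nor False = True
(((K and W) iff not M) xor not R) or (not W nor M) = False or True = True
So S3 is true.

3 of the 3 statements are true.

3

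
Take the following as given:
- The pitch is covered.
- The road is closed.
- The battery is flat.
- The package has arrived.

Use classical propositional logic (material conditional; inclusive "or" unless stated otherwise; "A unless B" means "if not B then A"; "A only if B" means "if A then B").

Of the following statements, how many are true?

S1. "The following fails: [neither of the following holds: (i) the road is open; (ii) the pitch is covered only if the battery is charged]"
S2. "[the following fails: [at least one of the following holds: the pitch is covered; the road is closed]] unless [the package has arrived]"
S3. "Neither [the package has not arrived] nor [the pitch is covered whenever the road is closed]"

1

Let L = "the road is closed" (T), Q = "the pitch is covered" (T), N = "the battery is charged" (F), P = "the package has arrived" (T).

S1: Parsed as ¬(¬L ↓ (Q → N))

¬L = ¬T = F
Q → N = T → F = F
¬L ↓ (Q → N) = F ↓ F = T
¬(¬L ↓ (Q → N)) = ¬T = F
Hence S1 is false.

S2: This is ¬(Q ∨ L) ∨ P.

Q ∨ L = T ∨ T = T
¬(Q ∨ L) = ¬T = F
¬(Q ∨ L) ∨ P = F ∨ T = T
So S2 is true.

S3: In symbols: ¬P ↓ (L → Q)

¬P = ¬T = F
L → Q = T → T = T
¬P ↓ (L → Q) = F ↓ T = F
Thus S3 is false.

True statements: 1.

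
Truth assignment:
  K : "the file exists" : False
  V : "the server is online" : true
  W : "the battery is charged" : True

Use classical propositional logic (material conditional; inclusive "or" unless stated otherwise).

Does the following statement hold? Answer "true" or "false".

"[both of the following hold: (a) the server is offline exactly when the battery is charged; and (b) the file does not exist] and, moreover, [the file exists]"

The statement is false.

Formalization: ((¬V ↔ W) ∧ ¬K) ∧ K

¬V = ¬T = F
¬V ↔ W = F ↔ T = F
¬K = ¬F = T
(¬V ↔ W) ∧ ¬K = F ∧ T = F
((¬V ↔ W) ∧ ¬K) ∧ K = F ∧ F = F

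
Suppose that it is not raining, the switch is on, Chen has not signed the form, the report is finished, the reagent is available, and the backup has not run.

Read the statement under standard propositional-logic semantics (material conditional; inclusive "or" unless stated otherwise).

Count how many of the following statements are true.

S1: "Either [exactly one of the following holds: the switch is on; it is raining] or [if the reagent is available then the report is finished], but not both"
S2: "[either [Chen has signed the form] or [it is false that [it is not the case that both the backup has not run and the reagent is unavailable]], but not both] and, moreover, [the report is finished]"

0

Let G = "the switch is on" (T), Q = "it is raining" (F), H = "the reagent is available" (T), R = "the report is finished" (T), U = "Chen has signed the form" (F), N = "the backup has run" (F).

S1: In symbols: (G ⊕ Q) ⊕ (H → R)

G ⊕ Q = T ⊕ F = T
H → R = T → T = T
(G ⊕ Q) ⊕ (H → R) = T ⊕ T = F
Hence S1 is false.

S2: Parsed as (U ⊕ ¬(¬N ↑ ¬H)) ∧ R

¬N = ¬F = T
¬H = ¬T = F
¬N ↑ ¬H = T ↑ F = T
¬(¬N ↑ ¬H) = ¬T = F
U ⊕ ¬(¬N ↑ ¬H) = F ⊕ F = F
(U ⊕ ¬(¬N ↑ ¬H)) ∧ R = F ∧ T = F
So S2 is false.

Count: 0.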